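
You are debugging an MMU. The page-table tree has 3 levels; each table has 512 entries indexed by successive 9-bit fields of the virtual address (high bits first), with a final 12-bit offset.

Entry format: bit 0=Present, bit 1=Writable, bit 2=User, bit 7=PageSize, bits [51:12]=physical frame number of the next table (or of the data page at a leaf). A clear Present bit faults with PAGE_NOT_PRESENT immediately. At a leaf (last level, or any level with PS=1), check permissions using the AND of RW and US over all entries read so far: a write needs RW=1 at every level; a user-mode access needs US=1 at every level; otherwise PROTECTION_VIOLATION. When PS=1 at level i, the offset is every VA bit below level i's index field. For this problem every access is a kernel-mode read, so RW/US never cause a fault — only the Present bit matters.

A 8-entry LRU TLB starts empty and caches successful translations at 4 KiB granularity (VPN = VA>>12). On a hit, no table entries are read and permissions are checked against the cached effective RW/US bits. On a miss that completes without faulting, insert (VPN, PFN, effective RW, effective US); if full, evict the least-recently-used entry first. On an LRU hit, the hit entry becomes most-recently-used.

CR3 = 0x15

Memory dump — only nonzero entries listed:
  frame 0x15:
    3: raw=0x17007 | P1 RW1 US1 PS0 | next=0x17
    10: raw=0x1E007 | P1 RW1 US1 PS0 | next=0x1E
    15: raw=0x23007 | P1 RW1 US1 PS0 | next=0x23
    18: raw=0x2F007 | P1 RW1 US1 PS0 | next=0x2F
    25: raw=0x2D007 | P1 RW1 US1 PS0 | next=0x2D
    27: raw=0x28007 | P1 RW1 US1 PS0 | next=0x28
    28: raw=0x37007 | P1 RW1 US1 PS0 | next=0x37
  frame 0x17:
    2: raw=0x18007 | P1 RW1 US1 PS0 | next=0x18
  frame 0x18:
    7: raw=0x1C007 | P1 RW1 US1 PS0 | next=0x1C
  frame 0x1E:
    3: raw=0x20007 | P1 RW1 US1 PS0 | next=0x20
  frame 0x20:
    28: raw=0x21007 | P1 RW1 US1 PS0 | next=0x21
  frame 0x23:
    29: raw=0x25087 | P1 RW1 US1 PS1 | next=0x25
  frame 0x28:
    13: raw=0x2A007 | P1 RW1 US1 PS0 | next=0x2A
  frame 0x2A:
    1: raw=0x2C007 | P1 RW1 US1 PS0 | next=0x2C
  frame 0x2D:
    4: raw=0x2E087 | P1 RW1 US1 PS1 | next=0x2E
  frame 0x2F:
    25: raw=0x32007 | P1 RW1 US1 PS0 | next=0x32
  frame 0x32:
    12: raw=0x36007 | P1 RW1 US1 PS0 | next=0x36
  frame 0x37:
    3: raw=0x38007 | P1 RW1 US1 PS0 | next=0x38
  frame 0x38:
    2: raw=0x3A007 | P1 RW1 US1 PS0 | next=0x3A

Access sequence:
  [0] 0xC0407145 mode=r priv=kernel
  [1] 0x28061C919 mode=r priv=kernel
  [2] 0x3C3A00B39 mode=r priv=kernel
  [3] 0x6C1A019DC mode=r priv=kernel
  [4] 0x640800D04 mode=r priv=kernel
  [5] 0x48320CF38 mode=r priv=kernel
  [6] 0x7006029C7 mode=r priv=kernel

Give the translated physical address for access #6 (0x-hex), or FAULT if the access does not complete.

Walk each access:
#0 VA=0xC0407145 (r,kernel):
  lvl0: tbl 0x15, slot 3 ⇒ 0x17007 (P1/RW1/US1/PS0)
  lvl1: tbl 0x17, slot 2 ⇒ 0x18007 (P1/RW1/US1/PS0)
  lvl2: tbl 0x18, slot 7 ⇒ 0x1C007 (P1/RW1/US1/PS0)
  ✓ 0x1C145  — 3 lookups
#1 VA=0x28061C919 (r,kernel):
  lvl0: tbl 0x15, slot 10 ⇒ 0x1E007 (P1/RW1/US1/PS0)
  lvl1: tbl 0x1E, slot 3 ⇒ 0x20007 (P1/RW1/US1/PS0)
  lvl2: tbl 0x20, slot 28 ⇒ 0x21007 (P1/RW1/US1/PS0)
  ✓ 0x21919  — 3 lookups
#2 VA=0x3C3A00B39 (r,kernel):
  lvl0: tbl 0x15, slot 15 ⇒ 0x23007 (P1/RW1/US1/PS0)
  lvl1: tbl 0x23, slot 29 ⇒ 0x25087 (P1/RW1/US1/PS1)
  ✓ 0x25B39 (huge @L1)  — 2 lookups
#3 VA=0x6C1A019DC (r,kernel):
  lvl0: tbl 0x15, slot 27 ⇒ 0x28007 (P1/RW1/US1/PS0)
  lvl1: tbl 0x28, slot 13 ⇒ 0x2A007 (P1/RW1/US1/PS0)
  lvl2: tbl 0x2A, slot 1 ⇒ 0x2C007 (P1/RW1/US1/PS0)
  ✓ 0x2C9DC  — 3 lookups
#4 VA=0x640800D04 (r,kernel):
  lvl0: tbl 0x15, slot 25 ⇒ 0x2D007 (P1/RW1/US1/PS0)
  lvl1: tbl 0x2D, slot 4 ⇒ 0x2E087 (P1/RW1/US1/PS1)
  ✓ 0x2ED04 (huge @L1)  — 2 lookups
#5 VA=0x48320CF38 (r,kernel):
  lvl0: tbl 0x15, slot 18 ⇒ 0x2F007 (P1/RW1/US1/PS0)
  lvl1: tbl 0x2F, slot 25 ⇒ 0x32007 (P1/RW1/US1/PS0)
  lvl2: tbl 0x32, slot 12 ⇒ 0x36007 (P1/RW1/US1/PS0)
  ✓ 0x36F38  — 3 lookups
#6 VA=0x7006029C7 (r,kernel):
  lvl0: tbl 0x15, slot 28 ⇒ 0x37007 (P1/RW1/US1/PS0)
  lvl1: tbl 0x37, slot 3 ⇒ 0x38007 (P1/RW1/US1/PS0)
  lvl2: tbl 0x38, slot 2 ⇒ 0x3A007 (P1/RW1/US1/PS0)
  ✓ 0x3A9C7  — 3 lookups

Access #6 PA: 0x3A9C7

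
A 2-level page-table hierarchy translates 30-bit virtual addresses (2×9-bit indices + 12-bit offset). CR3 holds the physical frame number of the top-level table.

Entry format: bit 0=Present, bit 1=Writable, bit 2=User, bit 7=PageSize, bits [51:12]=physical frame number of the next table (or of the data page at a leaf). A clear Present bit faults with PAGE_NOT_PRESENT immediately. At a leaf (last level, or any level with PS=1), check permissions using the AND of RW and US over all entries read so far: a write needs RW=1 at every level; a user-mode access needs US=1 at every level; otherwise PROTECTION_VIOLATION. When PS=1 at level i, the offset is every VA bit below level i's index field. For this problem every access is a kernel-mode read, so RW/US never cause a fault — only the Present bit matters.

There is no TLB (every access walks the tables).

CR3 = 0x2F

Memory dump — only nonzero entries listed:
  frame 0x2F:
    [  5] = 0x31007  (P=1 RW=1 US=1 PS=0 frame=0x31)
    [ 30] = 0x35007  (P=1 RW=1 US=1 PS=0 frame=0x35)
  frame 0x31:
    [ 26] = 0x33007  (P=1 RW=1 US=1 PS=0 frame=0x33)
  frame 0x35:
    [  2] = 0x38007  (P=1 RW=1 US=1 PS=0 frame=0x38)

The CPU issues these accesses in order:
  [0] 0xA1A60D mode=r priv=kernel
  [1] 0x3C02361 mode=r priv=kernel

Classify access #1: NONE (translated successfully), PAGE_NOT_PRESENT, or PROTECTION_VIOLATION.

Per-access translation:
#0 VA=0xA1A60D (r,kernel):
  lvl0: tbl 0x2F, slot 5 ⇒ 0x31007 (P1/RW1/US1/PS0)
  lvl1: tbl 0x31, slot 26 ⇒ 0x33007 (P1/RW1/US1/PS0)
  ✓ 0x3360D  — 2 lookups
#1 VA=0x3C02361 (r,kernel):
  lvl0: tbl 0x2F, slot 30 ⇒ 0x35007 (P1/RW1/US1/PS0)
  lvl1: tbl 0x35, slot 2 ⇒ 0x38007 (P1/RW1/US1/PS0)
  ✓ 0x38361  — 2 lookups

Access #1 fault: NONE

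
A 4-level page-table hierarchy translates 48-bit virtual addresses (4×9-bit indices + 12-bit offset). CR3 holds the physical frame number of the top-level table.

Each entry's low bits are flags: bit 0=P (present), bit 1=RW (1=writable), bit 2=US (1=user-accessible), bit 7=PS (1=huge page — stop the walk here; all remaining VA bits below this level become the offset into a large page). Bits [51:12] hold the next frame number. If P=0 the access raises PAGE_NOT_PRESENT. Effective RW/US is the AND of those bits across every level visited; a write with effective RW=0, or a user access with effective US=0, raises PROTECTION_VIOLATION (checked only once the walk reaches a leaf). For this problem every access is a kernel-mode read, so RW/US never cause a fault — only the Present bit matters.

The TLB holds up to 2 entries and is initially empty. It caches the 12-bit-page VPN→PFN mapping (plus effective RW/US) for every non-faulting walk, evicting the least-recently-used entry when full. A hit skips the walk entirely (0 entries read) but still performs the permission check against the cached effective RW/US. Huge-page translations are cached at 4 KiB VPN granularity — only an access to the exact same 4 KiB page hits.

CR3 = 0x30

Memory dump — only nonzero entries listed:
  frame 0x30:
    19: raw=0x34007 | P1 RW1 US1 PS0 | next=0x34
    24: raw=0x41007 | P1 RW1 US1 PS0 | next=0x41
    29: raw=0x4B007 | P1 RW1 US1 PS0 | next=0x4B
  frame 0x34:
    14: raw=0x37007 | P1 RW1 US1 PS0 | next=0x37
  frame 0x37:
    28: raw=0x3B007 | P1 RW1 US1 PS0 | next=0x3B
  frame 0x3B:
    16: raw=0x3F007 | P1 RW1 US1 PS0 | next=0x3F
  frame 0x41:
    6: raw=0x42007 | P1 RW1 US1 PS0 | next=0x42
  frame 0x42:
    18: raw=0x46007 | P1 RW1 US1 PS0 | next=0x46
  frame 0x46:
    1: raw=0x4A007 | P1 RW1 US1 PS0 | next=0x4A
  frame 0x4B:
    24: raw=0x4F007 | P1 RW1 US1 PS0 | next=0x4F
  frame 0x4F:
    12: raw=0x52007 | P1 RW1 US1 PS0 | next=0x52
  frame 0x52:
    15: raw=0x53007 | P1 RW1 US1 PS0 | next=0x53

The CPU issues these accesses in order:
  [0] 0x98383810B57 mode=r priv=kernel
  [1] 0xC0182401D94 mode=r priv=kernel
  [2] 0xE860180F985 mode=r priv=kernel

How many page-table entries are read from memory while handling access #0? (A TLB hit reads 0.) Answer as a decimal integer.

Per-access translation:
#0 VA=0x98383810B57 (r,kernel):
  L0 @0x30[19] → 0x34007  P=1,RW=1,US=1,PS=0
  L1 @0x34[14] → 0x37007  P=1,RW=1,US=1,PS=0
  L2 @0x37[28] → 0x3B007  P=1,RW=1,US=1,PS=0
  L3 @0x3B[16] → 0x3F007  P=1,RW=1,US=1,PS=0
  → PA=0x3FB57  (4 entries read)
#1 VA=0xC0182401D94 (r,kernel):
  L0 @0x30[24] → 0x41007  P=1,RW=1,US=1,PS=0
  L1 @0x41[6] → 0x42007  P=1,RW=1,US=1,PS=0
  L2 @0x42[18] → 0x46007  P=1,RW=1,US=1,PS=0
  L3 @0x46[1] → 0x4A007  P=1,RW=1,US=1,PS=0
  → PA=0x4AD94  (4 entries read)
#2 VA=0xE860180F985 (r,kernel):
  L0 @0x30[29] → 0x4B007  P=1,RW=1,US=1,PS=0
  L1 @0x4B[24] → 0x4F007  P=1,RW=1,US=1,PS=0
  L2 @0x4F[12] → 0x52007  P=1,RW=1,US=1,PS=0
  L3 @0x52[15] → 0x53007  P=1,RW=1,US=1,PS=0
  → PA=0x53985  (4 entries read)

Entries read for #0: 4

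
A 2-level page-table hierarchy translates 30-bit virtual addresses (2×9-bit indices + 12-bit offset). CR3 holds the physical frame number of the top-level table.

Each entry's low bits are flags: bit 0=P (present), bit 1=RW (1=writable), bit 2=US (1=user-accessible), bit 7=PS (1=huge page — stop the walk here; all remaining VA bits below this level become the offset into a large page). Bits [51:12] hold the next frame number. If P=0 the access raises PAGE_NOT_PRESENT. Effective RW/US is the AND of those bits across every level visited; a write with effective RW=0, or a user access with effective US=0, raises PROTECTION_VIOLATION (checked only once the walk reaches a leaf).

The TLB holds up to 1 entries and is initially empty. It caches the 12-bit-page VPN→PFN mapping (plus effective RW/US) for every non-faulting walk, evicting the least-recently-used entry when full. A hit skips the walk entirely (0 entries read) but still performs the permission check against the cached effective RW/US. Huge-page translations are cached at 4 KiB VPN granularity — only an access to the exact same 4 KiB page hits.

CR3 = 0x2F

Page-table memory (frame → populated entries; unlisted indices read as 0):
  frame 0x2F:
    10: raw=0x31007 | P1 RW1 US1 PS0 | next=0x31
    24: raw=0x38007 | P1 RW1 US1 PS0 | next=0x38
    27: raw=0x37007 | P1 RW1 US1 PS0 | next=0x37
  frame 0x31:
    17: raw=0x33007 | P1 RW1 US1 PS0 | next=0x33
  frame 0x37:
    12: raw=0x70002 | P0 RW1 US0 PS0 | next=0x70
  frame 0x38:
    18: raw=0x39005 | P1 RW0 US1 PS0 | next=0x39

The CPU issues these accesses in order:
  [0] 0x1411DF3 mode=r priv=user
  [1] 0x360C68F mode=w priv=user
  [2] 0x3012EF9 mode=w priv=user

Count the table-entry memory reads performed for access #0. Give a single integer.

Per-access translation:
#0 VA=0x1411DF3 (r,user):
  [0] read 0x2F idx=10: raw=0x31007 flags P=1 W=1 U=1 S=0
  [1] read 0x31 idx=17: raw=0x33007 flags P=1 W=1 U=1 S=0
  → PA=0x33DF3  (2 entries read)
#1 VA=0x360C68F (w,user):
  [0] read 0x2F idx=27: raw=0x37007 flags P=1 W=1 U=1 S=0
  [1] read 0x37 idx=12: raw=0x70002 flags P=0 W=1 U=0 S=0
  ✗ PAGE_NOT_PRESENT  [2 reads]
#2 VA=0x3012EF9 (w,user):
  [0] read 0x2F idx=24: raw=0x38007 flags P=1 W=1 U=1 S=0
  [1] read 0x38 idx=18: raw=0x39005 flags P=1 W=0 U=1 S=0
  ✗ PROTECTION_VIOLATION  [2 reads]

Entries read for #0: 2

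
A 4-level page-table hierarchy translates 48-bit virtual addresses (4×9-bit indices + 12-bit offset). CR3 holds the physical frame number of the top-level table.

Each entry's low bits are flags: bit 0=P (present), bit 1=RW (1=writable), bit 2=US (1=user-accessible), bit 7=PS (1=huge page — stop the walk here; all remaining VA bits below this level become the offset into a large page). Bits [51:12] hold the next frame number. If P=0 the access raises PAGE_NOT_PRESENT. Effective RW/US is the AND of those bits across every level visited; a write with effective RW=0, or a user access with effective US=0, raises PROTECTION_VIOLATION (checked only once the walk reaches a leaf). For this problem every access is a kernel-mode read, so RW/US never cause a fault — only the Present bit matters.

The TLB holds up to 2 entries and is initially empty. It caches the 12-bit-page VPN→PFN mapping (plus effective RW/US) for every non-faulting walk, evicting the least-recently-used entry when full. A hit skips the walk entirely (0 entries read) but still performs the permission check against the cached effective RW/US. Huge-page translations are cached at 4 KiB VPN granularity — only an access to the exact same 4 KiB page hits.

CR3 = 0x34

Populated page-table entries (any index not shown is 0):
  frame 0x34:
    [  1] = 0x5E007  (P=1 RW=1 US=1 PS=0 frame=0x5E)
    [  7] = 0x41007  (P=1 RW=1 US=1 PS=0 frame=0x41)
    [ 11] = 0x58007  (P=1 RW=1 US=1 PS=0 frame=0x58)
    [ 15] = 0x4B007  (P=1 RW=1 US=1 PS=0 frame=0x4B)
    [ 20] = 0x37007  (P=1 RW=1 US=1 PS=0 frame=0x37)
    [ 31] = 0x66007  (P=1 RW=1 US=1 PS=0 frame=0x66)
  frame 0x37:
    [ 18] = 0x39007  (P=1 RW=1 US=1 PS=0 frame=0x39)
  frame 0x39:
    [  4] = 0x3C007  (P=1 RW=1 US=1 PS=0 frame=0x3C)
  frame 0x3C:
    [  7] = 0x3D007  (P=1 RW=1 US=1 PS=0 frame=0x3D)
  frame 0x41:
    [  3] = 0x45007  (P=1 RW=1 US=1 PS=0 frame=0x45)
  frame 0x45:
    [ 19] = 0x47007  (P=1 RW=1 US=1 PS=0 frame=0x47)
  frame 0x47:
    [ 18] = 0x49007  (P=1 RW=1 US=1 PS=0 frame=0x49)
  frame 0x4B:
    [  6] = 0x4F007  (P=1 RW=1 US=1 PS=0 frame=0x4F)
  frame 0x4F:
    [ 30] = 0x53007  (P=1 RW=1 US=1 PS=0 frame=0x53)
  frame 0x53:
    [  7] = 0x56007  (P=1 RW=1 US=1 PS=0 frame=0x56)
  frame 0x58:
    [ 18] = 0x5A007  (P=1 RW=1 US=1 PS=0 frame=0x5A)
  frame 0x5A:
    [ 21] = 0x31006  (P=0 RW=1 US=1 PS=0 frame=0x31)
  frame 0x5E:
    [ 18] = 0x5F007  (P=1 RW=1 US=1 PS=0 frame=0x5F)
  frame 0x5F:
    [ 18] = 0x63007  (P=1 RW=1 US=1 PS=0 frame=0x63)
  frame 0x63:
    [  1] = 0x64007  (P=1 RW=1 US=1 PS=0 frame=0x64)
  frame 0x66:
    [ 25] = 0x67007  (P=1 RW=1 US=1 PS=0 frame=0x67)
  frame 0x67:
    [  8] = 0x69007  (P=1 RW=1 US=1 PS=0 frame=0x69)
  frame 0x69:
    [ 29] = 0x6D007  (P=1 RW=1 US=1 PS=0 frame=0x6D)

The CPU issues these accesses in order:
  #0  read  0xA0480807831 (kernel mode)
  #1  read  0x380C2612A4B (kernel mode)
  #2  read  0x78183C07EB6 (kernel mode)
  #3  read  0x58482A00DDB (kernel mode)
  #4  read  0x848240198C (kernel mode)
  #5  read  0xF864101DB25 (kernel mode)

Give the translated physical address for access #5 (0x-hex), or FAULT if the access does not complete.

Per-access translation:
#0 VA=0xA0480807831 (r,kernel):
  lvl0: tbl 0x34, slot 20 ⇒ 0x37007 (P1/RW1/US1/PS0)
  lvl1: tbl 0x37, slot 18 ⇒ 0x39007 (P1/RW1/US1/PS0)
  lvl2: tbl 0x39, slot 4 ⇒ 0x3C007 (P1/RW1/US1/PS0)
  lvl3: tbl 0x3C, slot 7 ⇒ 0x3D007 (P1/RW1/US1/PS0)
  ⇒ phys 0x3D831  [4 reads]
#1 VA=0x380C2612A4B (r,kernel):
  lvl0: tbl 0x34, slot 7 ⇒ 0x41007 (P1/RW1/US1/PS0)
  lvl1: tbl 0x41, slot 3 ⇒ 0x45007 (P1/RW1/US1/PS0)
  lvl2: tbl 0x45, slot 19 ⇒ 0x47007 (P1/RW1/US1/PS0)
  lvl3: tbl 0x47, slot 18 ⇒ 0x49007 (P1/RW1/US1/PS0)
  ⇒ phys 0x49A4B  [4 reads]
#2 VA=0x78183C07EB6 (r,kernel):
  lvl0: tbl 0x34, slot 15 ⇒ 0x4B007 (P1/RW1/US1/PS0)
  lvl1: tbl 0x4B, slot 6 ⇒ 0x4F007 (P1/RW1/US1/PS0)
  lvl2: tbl 0x4F, slot 30 ⇒ 0x53007 (P1/RW1/US1/PS0)
  lvl3: tbl 0x53, slot 7 ⇒ 0x56007 (P1/RW1/US1/PS0)
  ⇒ phys 0x56EB6  [4 reads]
#3 VA=0x58482A00DDB (r,kernel):
  lvl0: tbl 0x34, slot 11 ⇒ 0x58007 (P1/RW1/US1/PS0)
  lvl1: tbl 0x58, slot 18 ⇒ 0x5A007 (P1/RW1/US1/PS0)
  lvl2: tbl 0x5A, slot 21 ⇒ 0x31006 (P0/RW1/US1/PS0)
  ⇒ fault: PAGE_NOT_PRESENT  — 3 lookups
#4 VA=0x848240198C (r,kernel):
  lvl0: tbl 0x34, slot 1 ⇒ 0x5E007 (P1/RW1/US1/PS0)
  lvl1: tbl 0x5E, slot 18 ⇒ 0x5F007 (P1/RW1/US1/PS0)
  lvl2: tbl 0x5F, slot 18 ⇒ 0x63007 (P1/RW1/US1/PS0)
  lvl3: tbl 0x63, slot 1 ⇒ 0x64007 (P1/RW1/US1/PS0)
  ⇒ phys 0x6498C  [4 reads]
#5 VA=0xF864101DB25 (r,kernel):
  lvl0: tbl 0x34, slot 31 ⇒ 0x66007 (P1/RW1/US1/PS0)
  lvl1: tbl 0x66, slot 25 ⇒ 0x67007 (P1/RW1/US1/PS0)
  lvl2: tbl 0x67, slot 8 ⇒ 0x69007 (P1/RW1/US1/PS0)
  lvl3: tbl 0x69, slot 29 ⇒ 0x6D007 (P1/RW1/US1/PS0)
  ⇒ phys 0x6DB25  [4 reads]

Access #5 PA: 0x6DB25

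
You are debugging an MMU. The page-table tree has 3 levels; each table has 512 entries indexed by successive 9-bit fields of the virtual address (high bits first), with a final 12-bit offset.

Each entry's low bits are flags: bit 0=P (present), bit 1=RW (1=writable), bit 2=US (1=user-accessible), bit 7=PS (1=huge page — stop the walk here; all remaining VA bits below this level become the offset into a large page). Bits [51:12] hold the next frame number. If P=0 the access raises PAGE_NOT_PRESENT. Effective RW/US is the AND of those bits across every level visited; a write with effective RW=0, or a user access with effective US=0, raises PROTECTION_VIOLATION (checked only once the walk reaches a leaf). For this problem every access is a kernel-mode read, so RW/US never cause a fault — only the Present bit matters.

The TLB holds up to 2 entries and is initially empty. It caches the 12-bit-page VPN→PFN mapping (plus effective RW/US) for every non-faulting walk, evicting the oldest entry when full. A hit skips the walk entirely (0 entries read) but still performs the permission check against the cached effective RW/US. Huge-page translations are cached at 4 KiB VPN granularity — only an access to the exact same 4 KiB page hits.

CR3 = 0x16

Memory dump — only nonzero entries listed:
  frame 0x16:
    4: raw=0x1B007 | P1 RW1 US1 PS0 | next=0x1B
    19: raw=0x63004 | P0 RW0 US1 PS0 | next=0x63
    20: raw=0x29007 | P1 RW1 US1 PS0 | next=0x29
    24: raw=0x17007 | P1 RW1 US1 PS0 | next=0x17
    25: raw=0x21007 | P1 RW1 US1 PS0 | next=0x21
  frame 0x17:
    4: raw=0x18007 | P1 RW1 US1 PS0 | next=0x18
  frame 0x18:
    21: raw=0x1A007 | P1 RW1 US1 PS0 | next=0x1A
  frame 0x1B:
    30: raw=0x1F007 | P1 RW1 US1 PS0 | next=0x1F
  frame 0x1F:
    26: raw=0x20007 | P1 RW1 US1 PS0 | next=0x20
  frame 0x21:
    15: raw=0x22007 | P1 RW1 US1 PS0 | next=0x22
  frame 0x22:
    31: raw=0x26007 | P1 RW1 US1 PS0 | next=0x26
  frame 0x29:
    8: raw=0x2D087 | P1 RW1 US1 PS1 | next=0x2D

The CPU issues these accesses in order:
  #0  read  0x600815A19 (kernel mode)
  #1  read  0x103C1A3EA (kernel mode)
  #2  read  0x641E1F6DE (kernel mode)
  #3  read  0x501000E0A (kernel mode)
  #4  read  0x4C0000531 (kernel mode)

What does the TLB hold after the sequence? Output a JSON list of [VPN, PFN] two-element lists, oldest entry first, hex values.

Per-access translation:
#0 VA=0x600815A19 (r,kernel):
  L0: frame=0x16 idx=24 entry=0x17007 [P=1 RW=1 US=1 PS=0]
  L1: frame=0x17 idx=4 entry=0x18007 [P=1 RW=1 US=1 PS=0]
  L2: frame=0x18 idx=21 entry=0x1A007 [P=1 RW=1 US=1 PS=0]
  → PA=0x1AA19  (3 entries read)
#1 VA=0x103C1A3EA (r,kernel):
  L0: frame=0x16 idx=4 entry=0x1B007 [P=1 RW=1 US=1 PS=0]
  L1: frame=0x1B idx=30 entry=0x1F007 [P=1 RW=1 US=1 PS=0]
  L2: frame=0x1F idx=26 entry=0x20007 [P=1 RW=1 US=1 PS=0]
  → PA=0x203EA  (3 entries read)
#2 VA=0x641E1F6DE (r,kernel):
  L0: frame=0x16 idx=25 entry=0x21007 [P=1 RW=1 US=1 PS=0]
  L1: frame=0x21 idx=15 entry=0x22007 [P=1 RW=1 US=1 PS=0]
  L2: frame=0x22 idx=31 entry=0x26007 [P=1 RW=1 US=1 PS=0]
  → PA=0x266DE  (3 entries read)
#3 VA=0x501000E0A (r,kernel):
  L0: frame=0x16 idx=20 entry=0x29007 [P=1 RW=1 US=1 PS=0]
  L1: frame=0x29 idx=8 entry=0x2D087 [P=1 RW=1 US=1 PS=1]
  → PA=0x2DE0A (huge @L1)  (2 entries read)
#4 VA=0x4C0000531 (r,kernel):
  L0: frame=0x16 idx=19 entry=0x63004 [P=0 RW=0 US=1 PS=0]
  ✗ PAGE_NOT_PRESENT  [1 reads]

TLB: [["0x641E1F", "0x26"], ["0x501000", "0x2D"]]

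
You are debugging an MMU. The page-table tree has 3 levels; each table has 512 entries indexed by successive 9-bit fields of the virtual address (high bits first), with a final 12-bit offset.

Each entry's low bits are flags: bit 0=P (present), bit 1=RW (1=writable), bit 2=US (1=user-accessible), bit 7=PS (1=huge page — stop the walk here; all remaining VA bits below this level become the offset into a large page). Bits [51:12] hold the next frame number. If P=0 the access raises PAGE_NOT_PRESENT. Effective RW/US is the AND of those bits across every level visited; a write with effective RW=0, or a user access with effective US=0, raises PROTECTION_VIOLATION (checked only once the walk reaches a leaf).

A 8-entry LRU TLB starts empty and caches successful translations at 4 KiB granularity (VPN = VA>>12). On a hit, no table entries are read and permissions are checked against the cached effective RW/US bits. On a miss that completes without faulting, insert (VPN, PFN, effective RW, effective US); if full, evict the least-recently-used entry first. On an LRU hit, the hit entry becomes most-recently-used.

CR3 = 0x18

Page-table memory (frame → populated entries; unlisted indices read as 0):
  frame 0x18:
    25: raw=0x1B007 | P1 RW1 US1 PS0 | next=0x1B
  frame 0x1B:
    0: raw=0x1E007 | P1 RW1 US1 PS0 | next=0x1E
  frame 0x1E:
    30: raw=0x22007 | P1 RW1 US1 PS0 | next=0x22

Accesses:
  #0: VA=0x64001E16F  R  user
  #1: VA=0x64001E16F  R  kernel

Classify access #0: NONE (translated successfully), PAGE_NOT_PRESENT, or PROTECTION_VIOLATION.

Per-access translation:
#0 VA=0x64001E16F (r,user):
  L0 @0x18[25] → 0x1B007  P=1,RW=1,US=1,PS=0
  L1 @0x1B[0] → 0x1E007  P=1,RW=1,US=1,PS=0
  L2 @0x1E[30] → 0x22007  P=1,RW=1,US=1,PS=0
  ✓ 0x2216F  — 3 lookups
#1 VA=0x64001E16F (r,kernel):
  TLB hit vpn=0x64001E → PA=0x2216F

Access #0 fault: NONE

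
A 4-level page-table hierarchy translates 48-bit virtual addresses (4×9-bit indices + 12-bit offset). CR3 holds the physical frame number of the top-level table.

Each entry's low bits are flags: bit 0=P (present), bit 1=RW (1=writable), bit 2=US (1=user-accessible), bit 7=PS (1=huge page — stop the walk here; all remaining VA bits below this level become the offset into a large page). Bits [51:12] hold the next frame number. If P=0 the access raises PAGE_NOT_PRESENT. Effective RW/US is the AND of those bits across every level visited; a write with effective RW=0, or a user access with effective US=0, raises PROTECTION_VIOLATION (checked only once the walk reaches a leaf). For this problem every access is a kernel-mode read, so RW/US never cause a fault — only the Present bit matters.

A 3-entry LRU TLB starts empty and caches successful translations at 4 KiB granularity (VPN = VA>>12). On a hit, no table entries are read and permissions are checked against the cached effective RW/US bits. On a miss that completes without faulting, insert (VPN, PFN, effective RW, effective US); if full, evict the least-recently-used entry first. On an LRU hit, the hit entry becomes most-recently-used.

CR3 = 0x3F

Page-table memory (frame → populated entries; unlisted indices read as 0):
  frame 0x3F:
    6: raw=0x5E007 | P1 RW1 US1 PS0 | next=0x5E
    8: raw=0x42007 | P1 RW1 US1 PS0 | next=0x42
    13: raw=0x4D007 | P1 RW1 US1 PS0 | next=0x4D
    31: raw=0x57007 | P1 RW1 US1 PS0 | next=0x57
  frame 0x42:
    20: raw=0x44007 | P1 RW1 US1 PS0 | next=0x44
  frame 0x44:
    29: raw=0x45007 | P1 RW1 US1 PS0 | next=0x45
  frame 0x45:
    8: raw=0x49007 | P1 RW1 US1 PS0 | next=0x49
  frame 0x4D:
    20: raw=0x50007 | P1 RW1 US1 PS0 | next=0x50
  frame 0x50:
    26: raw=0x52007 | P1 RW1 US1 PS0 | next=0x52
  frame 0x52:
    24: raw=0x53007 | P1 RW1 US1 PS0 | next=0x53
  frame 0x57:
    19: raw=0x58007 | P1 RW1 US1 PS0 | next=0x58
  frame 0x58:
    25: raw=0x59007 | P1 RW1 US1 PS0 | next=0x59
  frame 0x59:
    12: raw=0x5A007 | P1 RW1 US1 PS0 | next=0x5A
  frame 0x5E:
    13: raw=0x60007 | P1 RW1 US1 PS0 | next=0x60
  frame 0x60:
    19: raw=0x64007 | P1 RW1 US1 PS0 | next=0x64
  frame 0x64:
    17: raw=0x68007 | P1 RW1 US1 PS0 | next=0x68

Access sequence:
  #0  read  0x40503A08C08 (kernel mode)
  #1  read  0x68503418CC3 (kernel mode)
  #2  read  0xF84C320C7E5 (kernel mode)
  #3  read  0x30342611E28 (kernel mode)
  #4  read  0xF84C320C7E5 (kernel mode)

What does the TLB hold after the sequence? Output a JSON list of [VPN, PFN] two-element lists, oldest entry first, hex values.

Per-access translation:
#0 VA=0x40503A08C08 (r,kernel):
  L0: frame=0x3F idx=8 entry=0x42007 [P=1 RW=1 US=1 PS=0]
  L1: frame=0x42 idx=20 entry=0x44007 [P=1 RW=1 US=1 PS=0]
  L2: frame=0x44 idx=29 entry=0x45007 [P=1 RW=1 US=1 PS=0]
  L3: frame=0x45 idx=8 entry=0x49007 [P=1 RW=1 US=1 PS=0]
  ✓ 0x49C08  — 4 lookups
#1 VA=0x68503418CC3 (r,kernel):
  L0: frame=0x3F idx=13 entry=0x4D007 [P=1 RW=1 US=1 PS=0]
  L1: frame=0x4D idx=20 entry=0x50007 [P=1 RW=1 US=1 PS=0]
  L2: frame=0x50 idx=26 entry=0x52007 [P=1 RW=1 US=1 PS=0]
  L3: frame=0x52 idx=24 entry=0x53007 [P=1 RW=1 US=1 PS=0]
  ✓ 0x53CC3  — 4 lookups
#2 VA=0xF84C320C7E5 (r,kernel):
  L0: frame=0x3F idx=31 entry=0x57007 [P=1 RW=1 US=1 PS=0]
  L1: frame=0x57 idx=19 entry=0x58007 [P=1 RW=1 US=1 PS=0]
  L2: frame=0x58 idx=25 entry=0x59007 [P=1 RW=1 US=1 PS=0]
  L3: frame=0x59 idx=12 entry=0x5A007 [P=1 RW=1 US=1 PS=0]
  ✓ 0x5A7E5  — 4 lookups
#3 VA=0x30342611E28 (r,kernel):
  L0: frame=0x3F idx=6 entry=0x5E007 [P=1 RW=1 US=1 PS=0]
  L1: frame=0x5E idx=13 entry=0x60007 [P=1 RW=1 US=1 PS=0]
  L2: frame=0x60 idx=19 entry=0x64007 [P=1 RW=1 US=1 PS=0]
  L3: frame=0x64 idx=17 entry=0x68007 [P=1 RW=1 US=1 PS=0]
  ✓ 0x68E28  — 4 lookups
#4 VA=0xF84C320C7E5 (r,kernel):
  TLB hit vpn=0xF84C320C → PA=0x5A7E5

TLB: [["0x68503418", "0x53"], ["0x30342611", "0x68"], ["0xF84C320C", "0x5A"]]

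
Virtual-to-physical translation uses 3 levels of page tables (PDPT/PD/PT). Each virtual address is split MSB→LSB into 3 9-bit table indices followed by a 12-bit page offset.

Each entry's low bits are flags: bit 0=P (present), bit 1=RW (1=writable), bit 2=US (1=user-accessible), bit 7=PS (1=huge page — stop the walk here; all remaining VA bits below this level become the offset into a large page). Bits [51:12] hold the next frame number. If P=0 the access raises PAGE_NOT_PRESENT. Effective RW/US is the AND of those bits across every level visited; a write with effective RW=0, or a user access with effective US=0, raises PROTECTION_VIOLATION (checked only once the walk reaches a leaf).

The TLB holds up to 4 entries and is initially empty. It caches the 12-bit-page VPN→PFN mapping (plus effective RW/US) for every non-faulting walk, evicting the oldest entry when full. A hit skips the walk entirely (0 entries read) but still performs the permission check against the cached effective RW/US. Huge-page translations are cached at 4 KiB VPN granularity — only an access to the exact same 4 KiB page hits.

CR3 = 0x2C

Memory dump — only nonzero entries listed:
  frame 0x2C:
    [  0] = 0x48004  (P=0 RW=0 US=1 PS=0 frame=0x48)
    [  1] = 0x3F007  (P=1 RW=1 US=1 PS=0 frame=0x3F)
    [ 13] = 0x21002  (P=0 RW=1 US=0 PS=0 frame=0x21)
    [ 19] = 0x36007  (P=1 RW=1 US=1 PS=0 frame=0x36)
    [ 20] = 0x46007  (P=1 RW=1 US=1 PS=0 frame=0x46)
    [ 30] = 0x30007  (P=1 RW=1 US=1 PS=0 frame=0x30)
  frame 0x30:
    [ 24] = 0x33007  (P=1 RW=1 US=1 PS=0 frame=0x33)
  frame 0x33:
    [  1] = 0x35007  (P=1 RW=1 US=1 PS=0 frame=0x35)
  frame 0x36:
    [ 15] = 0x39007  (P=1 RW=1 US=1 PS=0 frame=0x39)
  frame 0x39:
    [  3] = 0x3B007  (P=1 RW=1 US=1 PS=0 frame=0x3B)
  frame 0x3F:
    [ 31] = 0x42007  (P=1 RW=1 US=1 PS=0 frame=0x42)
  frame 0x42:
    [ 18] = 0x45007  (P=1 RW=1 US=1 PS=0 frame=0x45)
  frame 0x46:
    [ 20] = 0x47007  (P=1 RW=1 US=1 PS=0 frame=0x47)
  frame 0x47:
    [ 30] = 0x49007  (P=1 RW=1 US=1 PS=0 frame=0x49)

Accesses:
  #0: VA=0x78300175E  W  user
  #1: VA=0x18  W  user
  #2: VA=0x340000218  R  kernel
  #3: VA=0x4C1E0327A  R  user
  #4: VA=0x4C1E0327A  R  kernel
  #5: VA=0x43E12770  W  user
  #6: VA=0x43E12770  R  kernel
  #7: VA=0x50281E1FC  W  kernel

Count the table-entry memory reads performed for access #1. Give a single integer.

Trace:
#0 VA=0x78300175E (w,user):
  [0] read 0x2C idx=30: raw=0x30007 flags P=1 W=1 U=1 S=0
  [1] read 0x30 idx=24: raw=0x33007 flags P=1 W=1 U=1 S=0
  [2] read 0x33 idx=1: raw=0x35007 flags P=1 W=1 U=1 S=0
  → PA=0x3575E  (3 entries read)
#1 VA=0x18 (w,user):
  [0] read 0x2C idx=0: raw=0x48004 flags P=0 W=0 U=1 S=0
  ✗ PAGE_NOT_PRESENT  [1 reads]
#2 VA=0x340000218 (r,kernel):
  [0] read 0x2C idx=13: raw=0x21002 flags P=0 W=1 U=0 S=0
  ✗ PAGE_NOT_PRESENT  [1 reads]
#3 VA=0x4C1E0327A (r,user):
  [0] read 0x2C idx=19: raw=0x36007 flags P=1 W=1 U=1 S=0
  [1] read 0x36 idx=15: raw=0x39007 flags P=1 W=1 U=1 S=0
  [2] read 0x39 idx=3: raw=0x3B007 flags P=1 W=1 U=1 S=0
  → PA=0x3B27A  (3 entries read)
#4 VA=0x4C1E0327A (r,kernel):
  TLB hit vpn=0x4C1E03 → PA=0x3B27A
#5 VA=0x43E12770 (w,user):
  [0] read 0x2C idx=1: raw=0x3F007 flags P=1 W=1 U=1 S=0
  [1] read 0x3F idx=31: raw=0x42007 flags P=1 W=1 U=1 S=0
  [2] read 0x42 idx=18: raw=0x45007 flags P=1 W=1 U=1 S=0
  → PA=0x45770  (3 entries read)
#6 VA=0x43E12770 (r,kernel):
  TLB hit vpn=0x43E12 → PA=0x45770
#7 VA=0x50281E1FC (w,kernel):
  [0] read 0x2C idx=20: raw=0x46007 flags P=1 W=1 U=1 S=0
  [1] read 0x46 idx=20: raw=0x47007 flags P=1 W=1 U=1 S=0
  [2] read 0x47 idx=30: raw=0x49007 flags P=1 W=1 U=1 S=0
  → PA=0x491FC  (3 entries read)

Entries read for #1: 1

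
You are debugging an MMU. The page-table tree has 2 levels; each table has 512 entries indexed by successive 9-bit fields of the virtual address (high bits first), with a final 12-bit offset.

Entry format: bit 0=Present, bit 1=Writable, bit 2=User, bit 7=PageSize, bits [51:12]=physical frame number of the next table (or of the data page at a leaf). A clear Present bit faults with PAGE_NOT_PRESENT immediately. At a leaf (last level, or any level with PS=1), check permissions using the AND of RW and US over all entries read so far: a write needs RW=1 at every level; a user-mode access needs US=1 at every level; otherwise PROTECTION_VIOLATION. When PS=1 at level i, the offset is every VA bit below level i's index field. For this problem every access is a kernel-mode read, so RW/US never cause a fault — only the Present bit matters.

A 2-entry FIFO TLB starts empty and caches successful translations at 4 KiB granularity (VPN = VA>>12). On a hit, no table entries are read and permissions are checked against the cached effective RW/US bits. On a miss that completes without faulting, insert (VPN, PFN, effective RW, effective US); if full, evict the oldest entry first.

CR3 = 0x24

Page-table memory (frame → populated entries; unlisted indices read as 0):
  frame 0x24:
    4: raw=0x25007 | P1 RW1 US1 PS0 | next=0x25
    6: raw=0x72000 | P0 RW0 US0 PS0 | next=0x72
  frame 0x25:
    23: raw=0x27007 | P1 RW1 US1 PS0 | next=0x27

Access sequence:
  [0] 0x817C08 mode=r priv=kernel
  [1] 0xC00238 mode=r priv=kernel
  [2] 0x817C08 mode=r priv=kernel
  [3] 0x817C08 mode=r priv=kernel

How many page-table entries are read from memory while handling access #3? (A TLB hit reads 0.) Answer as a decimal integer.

Walk each access:
#0 VA=0x817C08 (r,kernel):
  lvl0: tbl 0x24, slot 4 ⇒ 0x25007 (P1/RW1/US1/PS0)
  lvl1: tbl 0x25, slot 23 ⇒ 0x27007 (P1/RW1/US1/PS0)
  ✓ 0x27C08  — 2 lookups
#1 VA=0xC00238 (r,kernel):
  lvl0: tbl 0x24, slot 6 ⇒ 0x72000 (P0/RW0/US0/PS0)
  ⇒ fault: PAGE_NOT_PRESENT  — 1 lookups
#2 VA=0x817C08 (r,kernel):
  TLB hit vpn=0x817 → PA=0x27C08
#3 VA=0x817C08 (r,kernel):
  TLB hit vpn=0x817 → PA=0x27C08

Entries read for #3: 0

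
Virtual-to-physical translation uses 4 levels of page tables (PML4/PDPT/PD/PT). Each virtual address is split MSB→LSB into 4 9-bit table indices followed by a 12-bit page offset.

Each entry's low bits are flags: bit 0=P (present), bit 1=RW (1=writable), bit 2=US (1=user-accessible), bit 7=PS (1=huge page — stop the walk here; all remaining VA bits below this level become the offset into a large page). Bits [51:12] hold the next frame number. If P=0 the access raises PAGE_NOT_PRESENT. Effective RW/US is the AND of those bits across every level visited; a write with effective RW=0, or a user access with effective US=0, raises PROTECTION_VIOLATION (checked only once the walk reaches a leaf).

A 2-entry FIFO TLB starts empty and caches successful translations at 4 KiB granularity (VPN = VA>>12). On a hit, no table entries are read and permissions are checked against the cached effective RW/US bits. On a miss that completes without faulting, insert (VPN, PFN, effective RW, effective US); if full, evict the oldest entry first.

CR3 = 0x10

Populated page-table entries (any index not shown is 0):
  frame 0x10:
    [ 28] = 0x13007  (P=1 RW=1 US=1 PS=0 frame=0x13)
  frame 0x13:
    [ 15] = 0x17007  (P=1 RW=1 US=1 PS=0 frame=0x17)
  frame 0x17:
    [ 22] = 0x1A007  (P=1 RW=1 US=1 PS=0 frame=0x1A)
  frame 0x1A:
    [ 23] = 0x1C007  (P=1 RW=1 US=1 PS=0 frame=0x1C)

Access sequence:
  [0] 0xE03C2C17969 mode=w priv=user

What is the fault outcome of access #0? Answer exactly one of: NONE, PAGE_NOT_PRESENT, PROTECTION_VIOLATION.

Walk each access:
#0 VA=0xE03C2C17969 (w,user):
  L0 @0x10[28] → 0x13007  P=1,RW=1,US=1,PS=0
  L1 @0x13[15] → 0x17007  P=1,RW=1,US=1,PS=0
  L2 @0x17[22] → 0x1A007  P=1,RW=1,US=1,PS=0
  L3 @0x1A[23] → 0x1C007  P=1,RW=1,US=1,PS=0
  ✓ 0x1C969  — 4 lookups

Access #0 fault: NONE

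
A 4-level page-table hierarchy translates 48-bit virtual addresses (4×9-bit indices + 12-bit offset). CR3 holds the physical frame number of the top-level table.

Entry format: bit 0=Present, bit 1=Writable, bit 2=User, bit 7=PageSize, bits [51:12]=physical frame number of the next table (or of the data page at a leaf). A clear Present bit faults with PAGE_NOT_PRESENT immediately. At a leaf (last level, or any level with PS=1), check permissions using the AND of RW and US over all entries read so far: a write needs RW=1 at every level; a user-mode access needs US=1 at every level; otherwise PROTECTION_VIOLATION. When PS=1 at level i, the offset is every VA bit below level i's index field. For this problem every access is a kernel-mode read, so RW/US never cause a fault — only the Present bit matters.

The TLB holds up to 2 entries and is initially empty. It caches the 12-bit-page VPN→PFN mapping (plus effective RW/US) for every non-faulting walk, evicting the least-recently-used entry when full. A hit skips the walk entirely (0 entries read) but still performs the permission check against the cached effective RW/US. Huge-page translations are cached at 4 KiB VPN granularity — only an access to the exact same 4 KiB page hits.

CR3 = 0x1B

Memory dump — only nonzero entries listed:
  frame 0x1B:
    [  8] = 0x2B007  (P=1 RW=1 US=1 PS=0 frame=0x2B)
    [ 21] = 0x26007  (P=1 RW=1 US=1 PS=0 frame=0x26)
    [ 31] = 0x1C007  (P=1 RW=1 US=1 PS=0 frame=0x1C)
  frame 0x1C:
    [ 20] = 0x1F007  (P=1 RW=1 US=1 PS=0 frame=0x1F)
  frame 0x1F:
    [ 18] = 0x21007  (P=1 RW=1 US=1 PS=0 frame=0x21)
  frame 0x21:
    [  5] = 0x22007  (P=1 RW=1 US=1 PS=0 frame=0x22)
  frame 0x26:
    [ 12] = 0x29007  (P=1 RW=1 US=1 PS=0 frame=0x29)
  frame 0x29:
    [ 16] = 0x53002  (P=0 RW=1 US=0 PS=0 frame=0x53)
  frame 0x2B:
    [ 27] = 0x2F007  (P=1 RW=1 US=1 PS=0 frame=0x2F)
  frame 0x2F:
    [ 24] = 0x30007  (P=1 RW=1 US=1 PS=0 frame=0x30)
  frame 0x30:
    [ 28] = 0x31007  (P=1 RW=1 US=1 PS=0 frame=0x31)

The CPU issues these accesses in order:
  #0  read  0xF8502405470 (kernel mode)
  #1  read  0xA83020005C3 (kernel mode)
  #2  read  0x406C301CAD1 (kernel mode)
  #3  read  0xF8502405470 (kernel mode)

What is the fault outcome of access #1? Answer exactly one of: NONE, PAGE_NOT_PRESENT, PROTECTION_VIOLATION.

Walk each access:
#0 VA=0xF8502405470 (r,kernel):
  L0 @0x1B[31] → 0x1C007  P=1,RW=1,US=1,PS=0
  L1 @0x1C[20] → 0x1F007  P=1,RW=1,US=1,PS=0
  L2 @0x1F[18] → 0x21007  P=1,RW=1,US=1,PS=0
  L3 @0x21[5] → 0x22007  P=1,RW=1,US=1,PS=0
  ⇒ phys 0x22470  [4 reads]
#1 VA=0xA83020005C3 (r,kernel):
  L0 @0x1B[21] → 0x26007  P=1,RW=1,US=1,PS=0
  L1 @0x26[12] → 0x29007  P=1,RW=1,US=1,PS=0
  L2 @0x29[16] → 0x53002  P=0,RW=1,US=0,PS=0
  → PAGE_NOT_PRESENT  (3 entries read)
#2 VA=0x406C301CAD1 (r,kernel):
  L0 @0x1B[8] → 0x2B007  P=1,RW=1,US=1,PS=0
  L1 @0x2B[27] → 0x2F007  P=1,RW=1,US=1,PS=0
  L2 @0x2F[24] → 0x30007  P=1,RW=1,US=1,PS=0
  L3 @0x30[28] → 0x31007  P=1,RW=1,US=1,PS=0
  ⇒ phys 0x31AD1  [4 reads]
#3 VA=0xF8502405470 (r,kernel):
  TLB hit vpn=0xF8502405 → PA=0x22470

Access #1 fault: PAGE_NOT_PRESENT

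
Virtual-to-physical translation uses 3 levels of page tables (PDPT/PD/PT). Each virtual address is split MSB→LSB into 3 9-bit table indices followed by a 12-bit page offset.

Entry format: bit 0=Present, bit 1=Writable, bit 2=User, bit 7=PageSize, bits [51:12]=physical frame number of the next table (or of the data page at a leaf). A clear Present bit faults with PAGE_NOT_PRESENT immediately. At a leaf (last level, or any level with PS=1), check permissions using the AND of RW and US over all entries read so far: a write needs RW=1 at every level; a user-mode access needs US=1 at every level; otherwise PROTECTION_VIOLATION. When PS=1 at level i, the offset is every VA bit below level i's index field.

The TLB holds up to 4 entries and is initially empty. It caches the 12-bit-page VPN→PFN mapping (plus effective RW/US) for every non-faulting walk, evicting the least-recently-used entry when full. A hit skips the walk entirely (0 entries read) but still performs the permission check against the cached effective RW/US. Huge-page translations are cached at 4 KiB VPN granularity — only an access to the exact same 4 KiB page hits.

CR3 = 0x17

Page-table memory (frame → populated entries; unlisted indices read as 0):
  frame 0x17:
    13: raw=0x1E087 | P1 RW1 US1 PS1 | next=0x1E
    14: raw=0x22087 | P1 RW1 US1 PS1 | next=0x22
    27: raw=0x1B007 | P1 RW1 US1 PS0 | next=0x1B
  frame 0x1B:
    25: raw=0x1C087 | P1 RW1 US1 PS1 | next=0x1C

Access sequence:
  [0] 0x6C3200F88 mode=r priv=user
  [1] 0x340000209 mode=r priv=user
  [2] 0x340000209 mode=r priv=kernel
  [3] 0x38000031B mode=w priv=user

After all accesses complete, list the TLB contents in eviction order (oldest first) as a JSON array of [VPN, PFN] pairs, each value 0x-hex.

Walk each access:
#0 VA=0x6C3200F88 (r,user):
  L0: frame=0x17 idx=27 entry=0x1B007 [P=1 RW=1 US=1 PS=0]
  L1: frame=0x1B idx=25 entry=0x1C087 [P=1 RW=1 US=1 PS=1]
  ✓ 0x1CF88 (huge @L1)  — 2 lookups
#1 VA=0x340000209 (r,user):
  L0: frame=0x17 idx=13 entry=0x1E087 [P=1 RW=1 US=1 PS=1]
  ✓ 0x1E209 (huge @L0)  — 1 lookups
#2 VA=0x340000209 (r,kernel):
  TLB hit vpn=0x340000 → PA=0x1E209
#3 VA=0x38000031B (w,user):
  L0: frame=0x17 idx=14 entry=0x22087 [P=1 RW=1 US=1 PS=1]
  ✓ 0x2231B (huge @L0)  — 1 lookups

TLB: [["0x6C3200", "0x1C"], ["0x340000", "0x1E"], ["0x380000", "0x22"]]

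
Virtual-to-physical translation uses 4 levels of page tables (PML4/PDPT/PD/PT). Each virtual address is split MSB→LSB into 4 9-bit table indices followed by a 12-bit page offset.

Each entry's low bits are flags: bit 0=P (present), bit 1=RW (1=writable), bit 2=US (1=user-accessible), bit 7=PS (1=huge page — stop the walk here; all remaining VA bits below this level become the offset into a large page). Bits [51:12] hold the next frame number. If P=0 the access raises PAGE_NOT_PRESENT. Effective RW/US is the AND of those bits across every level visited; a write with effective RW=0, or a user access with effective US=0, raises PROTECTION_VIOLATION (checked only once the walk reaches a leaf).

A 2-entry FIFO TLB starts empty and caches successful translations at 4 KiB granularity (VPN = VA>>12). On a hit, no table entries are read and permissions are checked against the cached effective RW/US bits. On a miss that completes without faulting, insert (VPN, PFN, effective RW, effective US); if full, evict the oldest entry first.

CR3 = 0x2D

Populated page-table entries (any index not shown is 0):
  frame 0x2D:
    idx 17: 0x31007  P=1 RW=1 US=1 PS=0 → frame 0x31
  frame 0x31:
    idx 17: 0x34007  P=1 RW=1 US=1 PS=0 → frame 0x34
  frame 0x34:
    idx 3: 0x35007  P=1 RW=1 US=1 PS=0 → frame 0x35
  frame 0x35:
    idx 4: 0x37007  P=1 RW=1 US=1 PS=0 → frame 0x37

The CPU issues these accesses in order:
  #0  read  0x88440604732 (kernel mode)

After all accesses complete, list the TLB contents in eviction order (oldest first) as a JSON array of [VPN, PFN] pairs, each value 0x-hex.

Trace:
#0 VA=0x88440604732 (r,kernel):
  L0: frame=0x2D idx=17 entry=0x31007 [P=1 RW=1 US=1 PS=0]
  L1: frame=0x31 idx=17 entry=0x34007 [P=1 RW=1 US=1 PS=0]
  L2: frame=0x34 idx=3 entry=0x35007 [P=1 RW=1 US=1 PS=0]
  L3: frame=0x35 idx=4 entry=0x37007 [P=1 RW=1 US=1 PS=0]
  ⇒ phys 0x37732  [4 reads]

TLB: [["0x88440604", "0x37"]]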